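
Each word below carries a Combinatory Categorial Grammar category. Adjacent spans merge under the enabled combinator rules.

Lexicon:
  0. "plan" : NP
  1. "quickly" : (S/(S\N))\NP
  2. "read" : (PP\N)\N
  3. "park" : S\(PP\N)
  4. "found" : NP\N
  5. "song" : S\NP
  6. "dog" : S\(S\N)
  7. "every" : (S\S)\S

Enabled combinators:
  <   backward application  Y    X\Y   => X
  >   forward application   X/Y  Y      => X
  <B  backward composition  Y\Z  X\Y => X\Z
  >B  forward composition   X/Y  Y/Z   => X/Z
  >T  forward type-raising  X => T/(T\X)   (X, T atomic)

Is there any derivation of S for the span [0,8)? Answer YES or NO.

[0,8] S   >
  [0,2] S/(S\N)   <
    [0,1] "plan" : NP
    [1,2] "quickly" : (S/(S\N))\NP
  [2,8] S\N   <B
    [2,4] S\N   <B
      [2,3] "read" : (PP\N)\N
      [3,4] "park" : S\(PP\N)
    [4,8] S\S   <
      [4,7] S   <
        [4,6] S\N   <B
          [4,5] "found" : NP\N
          [5,6] "song" : S\NP
        [6,7] "dog" : S\(S\N)
      [7,8] "every" : (S\S)\S

YES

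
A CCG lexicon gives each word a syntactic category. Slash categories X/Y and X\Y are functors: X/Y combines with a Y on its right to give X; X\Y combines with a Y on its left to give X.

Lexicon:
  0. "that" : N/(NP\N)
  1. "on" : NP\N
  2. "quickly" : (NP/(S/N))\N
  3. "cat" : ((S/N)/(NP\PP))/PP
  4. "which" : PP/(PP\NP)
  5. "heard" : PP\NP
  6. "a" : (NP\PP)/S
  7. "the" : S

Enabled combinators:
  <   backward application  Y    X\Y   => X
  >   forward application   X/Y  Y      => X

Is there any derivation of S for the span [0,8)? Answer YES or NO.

NO

N/(NP\N) NP\N (NP/(S/N))\N ((S/N)/(NP\PP))/PP PP/(PP\NP) PP\NP (NP\PP)/S S
CKY chart[0,8] = {NP}; S ∉ chart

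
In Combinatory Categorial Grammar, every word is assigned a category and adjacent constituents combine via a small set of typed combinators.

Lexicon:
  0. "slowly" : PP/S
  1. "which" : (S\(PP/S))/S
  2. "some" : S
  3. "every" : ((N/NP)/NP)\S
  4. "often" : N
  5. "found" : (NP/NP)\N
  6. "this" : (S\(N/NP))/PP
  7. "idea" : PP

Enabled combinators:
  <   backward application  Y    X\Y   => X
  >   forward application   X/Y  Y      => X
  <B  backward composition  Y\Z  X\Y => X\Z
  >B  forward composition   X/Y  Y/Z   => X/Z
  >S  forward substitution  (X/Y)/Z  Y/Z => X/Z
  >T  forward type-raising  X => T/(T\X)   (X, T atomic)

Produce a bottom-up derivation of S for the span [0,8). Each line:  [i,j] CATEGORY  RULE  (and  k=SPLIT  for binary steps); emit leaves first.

[0,8] S   <
  [0,6] N/NP   >S
    [0,4] (N/NP)/NP   <
      [0,3] S   <
        [0,1] "slowly" : PP/S
        [1,3] S\(PP/S)   >
          [1,2] "which" : (S\(PP/S))/S
          [2,3] "some" : S
      [3,4] "every" : ((N/NP)/NP)\S
    [4,6] NP/NP   <
      [4,5] "often" : N
      [5,6] "found" : (NP/NP)\N
  [6,8] S\(N/NP)   >
    [6,7] "this" : (S\(N/NP))/PP
    [7,8] "idea" : PP

[0,1] PP/S  lex  "slowly"
[1,2] (S\(PP/S))/S  lex  "which"
[2,3] S  lex  "some"
[1,3] S\(PP/S)  >  k=2
[0,3] S  <  k=1
[3,4] ((N/NP)/NP)\S  lex  "every"
[0,4] (N/NP)/NP  <  k=3
[4,5] N  lex  "often"
[5,6] (NP/NP)\N  lex  "found"
[4,6] NP/NP  <  k=5
[0,6] N/NP  >S  k=4
[6,7] (S\(N/NP))/PP  lex  "this"
[7,8] PP  lex  "idea"
[6,8] S\(N/NP)  >  k=7
[0,8] S  <  k=6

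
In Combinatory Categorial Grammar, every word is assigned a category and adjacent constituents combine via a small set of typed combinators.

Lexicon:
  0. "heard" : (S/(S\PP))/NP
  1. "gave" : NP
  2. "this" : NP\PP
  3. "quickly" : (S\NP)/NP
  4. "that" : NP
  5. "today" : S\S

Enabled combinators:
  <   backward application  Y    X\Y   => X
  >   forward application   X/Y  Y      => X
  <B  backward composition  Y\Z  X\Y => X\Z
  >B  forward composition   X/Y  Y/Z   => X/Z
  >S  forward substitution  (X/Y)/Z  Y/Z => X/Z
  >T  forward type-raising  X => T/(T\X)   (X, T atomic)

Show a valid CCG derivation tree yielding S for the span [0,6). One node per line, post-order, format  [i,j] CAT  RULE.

[0,6] S   >
  [0,2] S/(S\PP)   >
    [0,1] "heard" : (S/(S\PP))/NP
    [1,2] "gave" : NP
  [2,6] S\PP   <B
    [2,3] "this" : NP\PP
    [3,6] S\NP   <B
      [3,5] S\NP   >
        [3,4] "quickly" : (S\NP)/NP
        [4,5] "that" : NP
      [5,6] "today" : S\S

[0,1] (S/(S\PP))/NP  lex  "heard"
[1,2] NP  lex  "gave"
[0,2] S/(S\PP)  >  k=1
[2,3] NP\PP  lex  "this"
[3,4] (S\NP)/NP  lex  "quickly"
[4,5] NP  lex  "that"
[3,5] S\NP  >  k=4
[5,6] S\S  lex  "today"
[3,6] S\NP  <B  k=5
[2,6] S\PP  <B  k=3
[0,6] S  >  k=2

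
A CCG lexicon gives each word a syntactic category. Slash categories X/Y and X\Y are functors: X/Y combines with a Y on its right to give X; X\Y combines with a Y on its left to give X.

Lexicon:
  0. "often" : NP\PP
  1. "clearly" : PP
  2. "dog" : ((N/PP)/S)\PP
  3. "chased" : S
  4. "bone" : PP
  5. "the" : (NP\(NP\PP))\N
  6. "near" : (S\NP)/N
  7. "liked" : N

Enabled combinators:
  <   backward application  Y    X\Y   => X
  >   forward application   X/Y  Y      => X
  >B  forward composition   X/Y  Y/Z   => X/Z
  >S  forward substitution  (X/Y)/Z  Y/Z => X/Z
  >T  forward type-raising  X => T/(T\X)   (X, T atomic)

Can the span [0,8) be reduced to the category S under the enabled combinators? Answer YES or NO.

[0,8] S   <
  [0,6] NP   <
    [0,1] "often" : NP\PP
    [1,6] NP\(NP\PP)   <
      [1,5] N   >
        [1,4] N/PP   >
          [1,3] (N/PP)/S   <
            [1,2] "clearly" : PP
            [2,3] "dog" : ((N/PP)/S)\PP
          [3,4] "chased" : S
        [4,5] "bone" : PP
      [5,6] "the" : (NP\(NP\PP))\N
  [6,8] S\NP   >
    [6,7] "near" : (S\NP)/N
    [7,8] "liked" : N

YES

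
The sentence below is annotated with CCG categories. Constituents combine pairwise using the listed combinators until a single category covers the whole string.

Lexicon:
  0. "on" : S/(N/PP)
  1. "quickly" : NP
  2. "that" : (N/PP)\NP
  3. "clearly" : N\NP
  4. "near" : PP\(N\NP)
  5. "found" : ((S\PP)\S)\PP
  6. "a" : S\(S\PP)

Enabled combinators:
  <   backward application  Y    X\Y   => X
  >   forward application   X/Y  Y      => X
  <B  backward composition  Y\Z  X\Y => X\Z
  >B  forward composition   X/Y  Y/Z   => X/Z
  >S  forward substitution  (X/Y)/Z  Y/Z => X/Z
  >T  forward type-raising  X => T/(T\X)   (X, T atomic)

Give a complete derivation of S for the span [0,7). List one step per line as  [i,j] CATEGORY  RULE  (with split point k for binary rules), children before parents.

[0,7] S   <
  [0,6] S\PP   <
    [0,3] S   >
      [0,1] "on" : S/(N/PP)
      [1,3] N/PP   <
        [1,2] "quickly" : NP
        [2,3] "that" : (N/PP)\NP
    [3,6] (S\PP)\S   <
      [3,5] PP   <
        [3,4] "clearly" : N\NP
        [4,5] "near" : PP\(N\NP)
      [5,6] "found" : ((S\PP)\S)\PP
  [6,7] "a" : S\(S\PP)

[0,1] S/(N/PP)  lex  "on"
[1,2] NP  lex  "quickly"
[2,3] (N/PP)\NP  lex  "that"
[1,3] N/PP  <  k=2
[0,3] S  >  k=1
[3,4] N\NP  lex  "clearly"
[4,5] PP\(N\NP)  lex  "near"
[3,5] PP  <  k=4
[5,6] ((S\PP)\S)\PP  lex  "found"
[3,6] (S\PP)\S  <  k=5
[0,6] S\PP  <  k=3
[6,7] S\(S\PP)  lex  "a"
[0,7] S  <  k=6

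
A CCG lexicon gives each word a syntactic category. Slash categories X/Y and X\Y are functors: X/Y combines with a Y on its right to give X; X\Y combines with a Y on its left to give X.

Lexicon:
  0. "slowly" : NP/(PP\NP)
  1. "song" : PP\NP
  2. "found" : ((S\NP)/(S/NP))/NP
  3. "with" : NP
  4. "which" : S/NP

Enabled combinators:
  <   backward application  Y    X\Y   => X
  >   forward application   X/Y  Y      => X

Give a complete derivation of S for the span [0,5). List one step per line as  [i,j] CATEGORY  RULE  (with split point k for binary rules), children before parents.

[0,1] NP/(PP\NP)  lex  "slowly"
[1,2] PP\NP  lex  "song"
[0,2] NP  >  k=1
[2,3] ((S\NP)/(S/NP))/NP  lex  "found"
[3,4] NP  lex  "with"
[2,4] (S\NP)/(S/NP)  >  k=3
[4,5] S/NP  lex  "which"
[2,5] S\NP  >  k=4
[0,5] S  <  k=2

[0,5] S   <
  [0,2] NP   >
    [0,1] "slowly" : NP/(PP\NP)
    [1,2] "song" : PP\NP
  [2,5] S\NP   >
    [2,4] (S\NP)/(S/NP)   >
      [2,3] "found" : ((S\NP)/(S/NP))/NP
      [3,4] "with" : NP
    [4,5] "which" : S/NP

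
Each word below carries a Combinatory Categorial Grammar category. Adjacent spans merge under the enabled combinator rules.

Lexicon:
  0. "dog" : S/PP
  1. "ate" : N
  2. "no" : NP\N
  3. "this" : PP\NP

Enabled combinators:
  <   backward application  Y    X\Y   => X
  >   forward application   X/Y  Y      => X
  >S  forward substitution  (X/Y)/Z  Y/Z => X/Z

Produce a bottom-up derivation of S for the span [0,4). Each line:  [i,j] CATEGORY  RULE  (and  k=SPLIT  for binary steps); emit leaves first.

[0,1] S/PP  lex  "dog"
[1,2] N  lex  "ate"
[2,3] NP\N  lex  "no"
[1,3] NP  <  k=2
[3,4] PP\NP  lex  "this"
[1,4] PP  <  k=3
[0,4] S  >  k=1

[0,4] S   >
  [0,1] "dog" : S/PP
  [1,4] PP   <
    [1,3] NP   <
      [1,2] "ate" : N
      [2,3] "no" : NP\N
    [3,4] "this" : PP\NP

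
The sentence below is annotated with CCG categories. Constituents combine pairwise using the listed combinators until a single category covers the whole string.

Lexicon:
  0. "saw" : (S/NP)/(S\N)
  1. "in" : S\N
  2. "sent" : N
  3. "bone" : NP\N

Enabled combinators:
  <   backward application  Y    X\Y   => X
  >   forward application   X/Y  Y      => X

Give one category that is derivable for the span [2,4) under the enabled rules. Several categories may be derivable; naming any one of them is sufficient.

NP

[0,4] S   >
  [0,2] S/NP   >
    [0,1] "saw" : (S/NP)/(S\N)
    [1,2] "in" : S\N
  [2,4] NP   <
    [2,3] "sent" : N
    [3,4] "bone" : NP\N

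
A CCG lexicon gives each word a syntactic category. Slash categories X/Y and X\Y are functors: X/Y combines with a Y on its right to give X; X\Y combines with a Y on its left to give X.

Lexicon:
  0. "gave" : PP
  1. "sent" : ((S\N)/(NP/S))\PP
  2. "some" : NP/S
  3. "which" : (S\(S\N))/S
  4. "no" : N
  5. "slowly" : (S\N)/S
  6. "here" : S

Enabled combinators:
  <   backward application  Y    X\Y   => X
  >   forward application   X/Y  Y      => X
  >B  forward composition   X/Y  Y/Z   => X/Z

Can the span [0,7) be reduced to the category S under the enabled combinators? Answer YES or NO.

[0,7] S   <
  [0,3] S\N   >
    [0,2] (S\N)/(NP/S)   <
      [0,1] "gave" : PP
      [1,2] "sent" : ((S\N)/(NP/S))\PP
    [2,3] "some" : NP/S
  [3,7] S\(S\N)   >
    [3,4] "which" : (S\(S\N))/S
    [4,7] S   <
      [4,5] "no" : N
      [5,7] S\N   >
        [5,6] "slowly" : (S\N)/S
        [6,7] "here" : S

YES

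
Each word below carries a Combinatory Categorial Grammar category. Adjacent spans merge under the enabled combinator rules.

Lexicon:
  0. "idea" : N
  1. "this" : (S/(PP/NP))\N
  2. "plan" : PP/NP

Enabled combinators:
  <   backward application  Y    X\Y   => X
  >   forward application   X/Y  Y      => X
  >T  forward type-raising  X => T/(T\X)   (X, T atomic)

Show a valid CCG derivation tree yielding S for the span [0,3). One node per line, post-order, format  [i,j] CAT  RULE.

[0,3] S   >
  [0,2] S/(PP/NP)   <
    [0,1] "idea" : N
    [1,2] "this" : (S/(PP/NP))\N
  [2,3] "plan" : PP/NP

[0,1] N  lex  "idea"
[1,2] (S/(PP/NP))\N  lex  "this"
[0,2] S/(PP/NP)  <  k=1
[2,3] PP/NP  lex  "plan"
[0,3] S  >  k=2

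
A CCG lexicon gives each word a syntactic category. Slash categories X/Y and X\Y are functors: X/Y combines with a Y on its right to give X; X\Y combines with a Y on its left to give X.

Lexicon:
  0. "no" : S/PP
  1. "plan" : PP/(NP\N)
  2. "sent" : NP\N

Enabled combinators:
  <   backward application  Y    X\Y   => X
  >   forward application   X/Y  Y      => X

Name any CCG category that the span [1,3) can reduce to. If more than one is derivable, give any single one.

[0,3] S   >
  [0,1] "no" : S/PP
  [1,3] PP   >
    [1,2] "plan" : PP/(NP\N)
    [2,3] "sent" : NP\N

PP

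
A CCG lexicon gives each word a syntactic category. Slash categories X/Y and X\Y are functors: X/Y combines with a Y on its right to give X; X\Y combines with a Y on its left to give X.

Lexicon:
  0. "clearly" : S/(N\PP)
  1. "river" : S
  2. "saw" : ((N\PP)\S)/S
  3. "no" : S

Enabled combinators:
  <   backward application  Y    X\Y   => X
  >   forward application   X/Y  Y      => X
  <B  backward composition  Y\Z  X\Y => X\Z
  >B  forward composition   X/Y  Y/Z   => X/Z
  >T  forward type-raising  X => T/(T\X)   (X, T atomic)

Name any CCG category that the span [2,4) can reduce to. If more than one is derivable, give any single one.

[0,4] S   >
  [0,1] "clearly" : S/(N\PP)
  [1,4] N\PP   <
    [1,2] "river" : S
    [2,4] (N\PP)\S   >
      [2,3] "saw" : ((N\PP)\S)/S
      [3,4] "no" : S

(N\PP)\S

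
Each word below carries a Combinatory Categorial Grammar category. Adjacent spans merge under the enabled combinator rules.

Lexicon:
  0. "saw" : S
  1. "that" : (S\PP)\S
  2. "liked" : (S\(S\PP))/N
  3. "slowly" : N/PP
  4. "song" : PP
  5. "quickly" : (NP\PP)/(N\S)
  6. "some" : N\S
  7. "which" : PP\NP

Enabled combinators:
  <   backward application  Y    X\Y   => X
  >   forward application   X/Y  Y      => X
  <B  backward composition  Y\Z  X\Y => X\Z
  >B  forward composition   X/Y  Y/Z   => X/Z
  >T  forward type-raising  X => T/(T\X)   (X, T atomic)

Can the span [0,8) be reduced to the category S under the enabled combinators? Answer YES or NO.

[0,8] S   <
  [0,2] S\PP   <
    [0,1] "saw" : S
    [1,2] "that" : (S\PP)\S
  [2,8] S\(S\PP)   >
    [2,3] "liked" : (S\(S\PP))/N
    [3,8] N   >
      [3,4] "slowly" : N/PP
      [4,8] PP   <
        [4,7] NP   >
          [4,5] NP/(NP\PP)   >T
            [4,5] "song" : PP
          [5,7] NP\PP   >
            [5,6] "quickly" : (NP\PP)/(N\S)
            [6,7] "some" : N\S
        [7,8] "which" : PP\NP

YES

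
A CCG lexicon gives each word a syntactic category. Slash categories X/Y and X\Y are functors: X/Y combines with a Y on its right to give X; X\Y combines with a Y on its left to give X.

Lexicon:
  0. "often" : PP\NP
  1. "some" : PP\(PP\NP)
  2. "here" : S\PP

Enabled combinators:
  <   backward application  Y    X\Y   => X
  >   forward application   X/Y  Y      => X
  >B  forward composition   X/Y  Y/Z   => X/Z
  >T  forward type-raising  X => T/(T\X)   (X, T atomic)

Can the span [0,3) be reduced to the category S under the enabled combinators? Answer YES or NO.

[0,3] S   <
  [0,2] PP   <
    [0,1] "often" : PP\NP
    [1,2] "some" : PP\(PP\NP)
  [2,3] "here" : S\PP

YES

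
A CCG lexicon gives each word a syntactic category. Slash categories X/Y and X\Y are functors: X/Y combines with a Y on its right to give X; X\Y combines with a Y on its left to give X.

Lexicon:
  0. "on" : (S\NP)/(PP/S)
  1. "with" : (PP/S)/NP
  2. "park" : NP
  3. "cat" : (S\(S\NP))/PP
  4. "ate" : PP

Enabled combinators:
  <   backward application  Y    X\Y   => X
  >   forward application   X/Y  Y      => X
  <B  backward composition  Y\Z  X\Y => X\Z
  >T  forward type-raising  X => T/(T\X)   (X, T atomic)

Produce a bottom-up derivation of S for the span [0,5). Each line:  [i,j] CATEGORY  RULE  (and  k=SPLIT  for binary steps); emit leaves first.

[0,5] S   <
  [0,3] S\NP   >
    [0,1] "on" : (S\NP)/(PP/S)
    [1,3] PP/S   >
      [1,2] "with" : (PP/S)/NP
      [2,3] "park" : NP
  [3,5] S\(S\NP)   >
    [3,4] "cat" : (S\(S\NP))/PP
    [4,5] "ate" : PP

[0,1] (S\NP)/(PP/S)  lex  "on"
[1,2] (PP/S)/NP  lex  "with"
[2,3] NP  lex  "park"
[1,3] PP/S  >  k=2
[0,3] S\NP  >  k=1
[3,4] (S\(S\NP))/PP  lex  "cat"
[4,5] PP  lex  "ate"
[3,5] S\(S\NP)  >  k=4
[0,5] S  <  k=3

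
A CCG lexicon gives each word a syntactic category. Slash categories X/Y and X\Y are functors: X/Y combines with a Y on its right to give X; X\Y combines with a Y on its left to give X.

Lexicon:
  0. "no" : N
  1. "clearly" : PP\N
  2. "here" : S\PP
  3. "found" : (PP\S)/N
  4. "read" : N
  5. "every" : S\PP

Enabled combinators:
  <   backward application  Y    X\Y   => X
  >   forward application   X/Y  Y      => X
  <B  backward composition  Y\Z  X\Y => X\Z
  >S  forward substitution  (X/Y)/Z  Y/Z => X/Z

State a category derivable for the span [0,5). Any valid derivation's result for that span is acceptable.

[0,6] S   <
  [0,5] PP   <
    [0,3] S   <
      [0,2] PP   <
        [0,1] "no" : N
        [1,2] "clearly" : PP\N
      [2,3] "here" : S\PP
    [3,5] PP\S   >
      [3,4] "found" : (PP\S)/N
      [4,5] "read" : N
  [5,6] "every" : S\PP

PP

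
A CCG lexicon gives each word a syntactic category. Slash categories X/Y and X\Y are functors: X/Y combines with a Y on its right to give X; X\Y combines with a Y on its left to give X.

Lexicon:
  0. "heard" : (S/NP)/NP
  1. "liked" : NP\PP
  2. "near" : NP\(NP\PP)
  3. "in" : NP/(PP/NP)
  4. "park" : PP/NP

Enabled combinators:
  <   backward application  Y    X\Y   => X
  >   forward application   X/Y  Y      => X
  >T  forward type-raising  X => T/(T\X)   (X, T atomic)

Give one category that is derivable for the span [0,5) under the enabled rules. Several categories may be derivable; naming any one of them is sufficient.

S

[0,5] S   >
  [0,3] S/NP   >
    [0,1] "heard" : (S/NP)/NP
    [1,3] NP   <
      [1,2] "liked" : NP\PP
      [2,3] "near" : NP\(NP\PP)
  [3,5] NP   >
    [3,4] "in" : NP/(PP/NP)
    [4,5] "park" : PP/NP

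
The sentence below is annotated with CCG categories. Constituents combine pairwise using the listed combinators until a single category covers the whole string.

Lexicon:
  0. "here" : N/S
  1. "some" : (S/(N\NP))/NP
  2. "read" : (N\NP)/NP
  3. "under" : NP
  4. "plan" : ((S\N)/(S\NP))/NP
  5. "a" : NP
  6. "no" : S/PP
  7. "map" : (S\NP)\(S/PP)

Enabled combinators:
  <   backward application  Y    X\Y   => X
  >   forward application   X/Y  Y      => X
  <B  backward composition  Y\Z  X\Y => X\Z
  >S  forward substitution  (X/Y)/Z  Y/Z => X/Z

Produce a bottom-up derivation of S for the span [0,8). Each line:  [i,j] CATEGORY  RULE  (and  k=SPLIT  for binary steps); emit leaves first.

[0,1] N/S  lex  "here"
[1,2] (S/(N\NP))/NP  lex  "some"
[2,3] (N\NP)/NP  lex  "read"
[1,3] S/NP  >S  k=2
[3,4] NP  lex  "under"
[1,4] S  >  k=3
[0,4] N  >  k=1
[4,5] ((S\N)/(S\NP))/NP  lex  "plan"
[5,6] NP  lex  "a"
[4,6] (S\N)/(S\NP)  >  k=5
[6,7] S/PP  lex  "no"
[7,8] (S\NP)\(S/PP)  lex  "map"
[6,8] S\NP  <  k=7
[4,8] S\N  >  k=6
[0,8] S  <  k=4

[0,8] S   <
  [0,4] N   >
    [0,1] "here" : N/S
    [1,4] S   >
      [1,3] S/NP   >S
        [1,2] "some" : (S/(N\NP))/NP
        [2,3] "read" : (N\NP)/NP
      [3,4] "under" : NP
  [4,8] S\N   >
    [4,6] (S\N)/(S\NP)   >
      [4,5] "plan" : ((S\N)/(S\NP))/NP
      [5,6] "a" : NP
    [6,8] S\NP   <
      [6,7] "no" : S/PP
      [7,8] "map" : (S\NP)\(S/PP)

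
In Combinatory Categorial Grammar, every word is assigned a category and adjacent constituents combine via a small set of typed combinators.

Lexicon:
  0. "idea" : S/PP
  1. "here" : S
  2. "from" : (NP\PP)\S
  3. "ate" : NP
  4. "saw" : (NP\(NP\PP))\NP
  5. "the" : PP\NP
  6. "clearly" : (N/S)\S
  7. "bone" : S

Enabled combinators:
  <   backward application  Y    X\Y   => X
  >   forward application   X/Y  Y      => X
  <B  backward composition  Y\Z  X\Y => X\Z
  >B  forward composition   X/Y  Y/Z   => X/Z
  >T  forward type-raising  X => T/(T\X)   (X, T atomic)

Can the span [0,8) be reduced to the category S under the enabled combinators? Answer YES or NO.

NO

S/PP S (NP\PP)\S NP (NP\(NP\PP))\NP PP\NP (N/S)\S S
CKY chart[0,8] = {N, N/(N\N), N/(S\S), NP/(NP\N), PP/(PP\N), S/(S\N)}; S ∉ chart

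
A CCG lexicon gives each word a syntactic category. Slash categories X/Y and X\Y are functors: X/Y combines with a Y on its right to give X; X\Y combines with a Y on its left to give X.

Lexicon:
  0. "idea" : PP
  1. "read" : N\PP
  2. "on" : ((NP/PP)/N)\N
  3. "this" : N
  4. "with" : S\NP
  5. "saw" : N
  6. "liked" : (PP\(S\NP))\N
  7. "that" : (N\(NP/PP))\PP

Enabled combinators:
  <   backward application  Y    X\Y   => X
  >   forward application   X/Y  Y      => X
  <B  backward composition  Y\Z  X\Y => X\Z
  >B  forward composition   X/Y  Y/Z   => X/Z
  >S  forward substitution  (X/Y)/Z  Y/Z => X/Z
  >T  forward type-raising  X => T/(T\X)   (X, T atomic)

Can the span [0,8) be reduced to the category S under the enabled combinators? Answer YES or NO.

NO

PP N\PP ((NP/PP)/N)\N N S\NP N (PP\(S\NP))\N (N\(NP/PP))\PP
CKY chart[0,8] = {N, N/(N\N), NP/(NP\N), PP/(PP\N), S/(S\N)}; S ∉ chart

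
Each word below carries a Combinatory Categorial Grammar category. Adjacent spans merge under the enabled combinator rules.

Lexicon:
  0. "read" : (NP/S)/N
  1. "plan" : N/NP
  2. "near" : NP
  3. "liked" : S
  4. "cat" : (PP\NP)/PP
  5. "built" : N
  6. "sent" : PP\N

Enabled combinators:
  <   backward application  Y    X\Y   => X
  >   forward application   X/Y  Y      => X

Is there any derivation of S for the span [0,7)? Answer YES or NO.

NO

(NP/S)/N N/NP NP S (PP\NP)/PP N PP\N
CKY chart[0,7] = {PP}; S ∉ chart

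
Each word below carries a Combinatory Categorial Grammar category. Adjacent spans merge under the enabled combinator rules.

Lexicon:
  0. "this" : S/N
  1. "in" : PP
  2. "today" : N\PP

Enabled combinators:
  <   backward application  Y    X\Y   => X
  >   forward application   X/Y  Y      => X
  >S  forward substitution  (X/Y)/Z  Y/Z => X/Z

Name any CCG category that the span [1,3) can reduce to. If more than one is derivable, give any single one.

N

[0,3] S   >
  [0,1] "this" : S/N
  [1,3] N   <
    [1,2] "in" : PP
    [2,3] "today" : N\PP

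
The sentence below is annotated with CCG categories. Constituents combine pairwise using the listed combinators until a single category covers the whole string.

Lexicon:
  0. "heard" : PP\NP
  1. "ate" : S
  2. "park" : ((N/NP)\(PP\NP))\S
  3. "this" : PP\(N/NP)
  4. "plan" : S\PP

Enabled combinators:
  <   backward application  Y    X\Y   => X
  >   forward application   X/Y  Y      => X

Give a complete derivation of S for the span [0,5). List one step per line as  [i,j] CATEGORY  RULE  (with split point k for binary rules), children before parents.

[0,5] S   <
  [0,4] PP   <
    [0,3] N/NP   <
      [0,1] "heard" : PP\NP
      [1,3] (N/NP)\(PP\NP)   <
        [1,2] "ate" : S
        [2,3] "park" : ((N/NP)\(PP\NP))\S
    [3,4] "this" : PP\(N/NP)
  [4,5] "plan" : S\PP

[0,1] PP\NP  lex  "heard"
[1,2] S  lex  "ate"
[2,3] ((N/NP)\(PP\NP))\S  lex  "park"
[1,3] (N/NP)\(PP\NP)  <  k=2
[0,3] N/NP  <  k=1
[3,4] PP\(N/NP)  lex  "this"
[0,4] PP  <  k=3
[4,5] S\PP  lex  "plan"
[0,5] S  <  k=4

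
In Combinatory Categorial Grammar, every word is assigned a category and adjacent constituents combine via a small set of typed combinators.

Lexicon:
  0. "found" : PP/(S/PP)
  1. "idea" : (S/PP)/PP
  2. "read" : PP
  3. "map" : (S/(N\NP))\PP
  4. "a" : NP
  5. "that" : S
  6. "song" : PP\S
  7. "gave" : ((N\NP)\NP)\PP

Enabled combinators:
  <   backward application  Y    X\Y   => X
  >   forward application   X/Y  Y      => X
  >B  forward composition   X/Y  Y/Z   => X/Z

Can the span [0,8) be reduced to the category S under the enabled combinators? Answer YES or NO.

YES

[0,8] S   >
  [0,4] S/(N\NP)   <
    [0,3] PP   >
      [0,1] "found" : PP/(S/PP)
      [1,3] S/PP   >
        [1,2] "idea" : (S/PP)/PP
        [2,3] "read" : PP
    [3,4] "map" : (S/(N\NP))\PP
  [4,8] N\NP   <
    [4,5] "a" : NP
    [5,8] (N\NP)\NP   <
      [5,7] PP   <
        [5,6] "that" : S
        [6,7] "song" : PP\S
      [7,8] "gave" : ((N\NP)\NP)\PP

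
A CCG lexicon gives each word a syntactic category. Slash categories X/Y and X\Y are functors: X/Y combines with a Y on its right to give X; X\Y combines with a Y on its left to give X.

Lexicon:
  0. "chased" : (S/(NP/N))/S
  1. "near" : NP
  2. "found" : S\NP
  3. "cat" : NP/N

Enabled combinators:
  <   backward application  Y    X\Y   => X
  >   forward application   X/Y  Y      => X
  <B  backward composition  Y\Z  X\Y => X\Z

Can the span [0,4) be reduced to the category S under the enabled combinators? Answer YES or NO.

YES

[0,4] S   >
  [0,3] S/(NP/N)   >
    [0,1] "chased" : (S/(NP/N))/S
    [1,3] S   <
      [1,2] "near" : NP
      [2,3] "found" : S\NP
  [3,4] "cat" : NP/N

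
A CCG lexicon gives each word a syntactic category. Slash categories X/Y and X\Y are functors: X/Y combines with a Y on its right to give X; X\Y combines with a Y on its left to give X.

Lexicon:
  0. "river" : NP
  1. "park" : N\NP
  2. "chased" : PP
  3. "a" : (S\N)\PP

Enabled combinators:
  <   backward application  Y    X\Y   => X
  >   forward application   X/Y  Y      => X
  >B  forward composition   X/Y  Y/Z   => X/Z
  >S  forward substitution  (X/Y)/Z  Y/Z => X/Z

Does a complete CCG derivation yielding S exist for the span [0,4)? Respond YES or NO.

[0,4] S   <
  [0,2] N   <
    [0,1] "river" : NP
    [1,2] "park" : N\NP
  [2,4] S\N   <
    [2,3] "chased" : PP
    [3,4] "a" : (S\N)\PP

YES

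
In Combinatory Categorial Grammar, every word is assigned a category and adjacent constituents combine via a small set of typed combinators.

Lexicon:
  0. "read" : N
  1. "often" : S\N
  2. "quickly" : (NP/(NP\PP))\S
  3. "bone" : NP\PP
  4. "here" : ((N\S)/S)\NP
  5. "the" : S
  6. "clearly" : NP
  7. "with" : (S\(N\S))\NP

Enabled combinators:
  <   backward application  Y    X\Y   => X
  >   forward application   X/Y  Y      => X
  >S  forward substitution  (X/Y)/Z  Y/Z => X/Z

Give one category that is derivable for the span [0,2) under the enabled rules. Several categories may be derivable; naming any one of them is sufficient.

[0,8] S   <
  [0,6] N\S   >
    [0,5] (N\S)/S   <
      [0,4] NP   >
        [0,3] NP/(NP\PP)   <
          [0,2] S   <
            [0,1] "read" : N
            [1,2] "often" : S\N
          [2,3] "quickly" : (NP/(NP\PP))\S
        [3,4] "bone" : NP\PP
      [4,5] "here" : ((N\S)/S)\NP
    [5,6] "the" : S
  [6,8] S\(N\S)   <
    [6,7] "clearly" : NP
    [7,8] "with" : (S\(N\S))\NP

S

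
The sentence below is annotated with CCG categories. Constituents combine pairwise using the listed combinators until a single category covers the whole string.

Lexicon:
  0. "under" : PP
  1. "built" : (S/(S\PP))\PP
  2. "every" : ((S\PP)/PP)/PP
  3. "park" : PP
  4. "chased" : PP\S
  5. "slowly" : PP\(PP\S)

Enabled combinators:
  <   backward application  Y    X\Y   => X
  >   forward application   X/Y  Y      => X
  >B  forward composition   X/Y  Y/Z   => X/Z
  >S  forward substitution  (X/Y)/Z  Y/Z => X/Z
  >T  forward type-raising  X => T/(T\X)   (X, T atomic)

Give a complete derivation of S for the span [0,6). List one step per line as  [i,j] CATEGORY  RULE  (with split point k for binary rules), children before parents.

[0,1] PP  lex  "under"
[1,2] (S/(S\PP))\PP  lex  "built"
[0,2] S/(S\PP)  <  k=1
[2,3] ((S\PP)/PP)/PP  lex  "every"
[3,4] PP  lex  "park"
[2,4] (S\PP)/PP  >  k=3
[4,5] PP\S  lex  "chased"
[5,6] PP\(PP\S)  lex  "slowly"
[4,6] PP  <  k=5
[2,6] S\PP  >  k=4
[0,6] S  >  k=2

[0,6] S   >
  [0,2] S/(S\PP)   <
    [0,1] "under" : PP
    [1,2] "built" : (S/(S\PP))\PP
  [2,6] S\PP   >
    [2,4] (S\PP)/PP   >
      [2,3] "every" : ((S\PP)/PP)/PP
      [3,4] "park" : PP
    [4,6] PP   <
      [4,5] "chased" : PP\S
      [5,6] "slowly" : PP\(PP\S)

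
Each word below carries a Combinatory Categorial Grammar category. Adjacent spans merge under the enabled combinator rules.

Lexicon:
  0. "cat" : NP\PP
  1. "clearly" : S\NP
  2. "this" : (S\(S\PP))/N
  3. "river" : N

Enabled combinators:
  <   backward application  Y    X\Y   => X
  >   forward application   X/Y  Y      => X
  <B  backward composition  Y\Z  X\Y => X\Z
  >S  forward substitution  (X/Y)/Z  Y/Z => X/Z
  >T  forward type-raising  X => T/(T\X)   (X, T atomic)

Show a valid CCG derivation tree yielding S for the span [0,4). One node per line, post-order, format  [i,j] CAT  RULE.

[0,4] S   <
  [0,2] S\PP   <B
    [0,1] "cat" : NP\PP
    [1,2] "clearly" : S\NP
  [2,4] S\(S\PP)   >
    [2,3] "this" : (S\(S\PP))/N
    [3,4] "river" : N

[0,1] NP\PP  lex  "cat"
[1,2] S\NP  lex  "clearly"
[0,2] S\PP  <B  k=1
[2,3] (S\(S\PP))/N  lex  "this"
[3,4] N  lex  "river"
[2,4] S\(S\PP)  >  k=3
[0,4] S  <  k=2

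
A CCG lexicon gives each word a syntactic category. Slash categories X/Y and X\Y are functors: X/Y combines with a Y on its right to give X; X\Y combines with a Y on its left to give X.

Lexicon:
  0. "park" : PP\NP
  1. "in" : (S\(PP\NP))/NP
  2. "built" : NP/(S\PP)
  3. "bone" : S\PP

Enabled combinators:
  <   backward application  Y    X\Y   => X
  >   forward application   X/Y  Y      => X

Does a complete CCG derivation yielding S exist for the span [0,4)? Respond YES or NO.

YES

[0,4] S   <
  [0,1] "park" : PP\NP
  [1,4] S\(PP\NP)   >
    [1,2] "in" : (S\(PP\NP))/NP
    [2,4] NP   >
      [2,3] "built" : NP/(S\PP)
      [3,4] "bone" : S\PP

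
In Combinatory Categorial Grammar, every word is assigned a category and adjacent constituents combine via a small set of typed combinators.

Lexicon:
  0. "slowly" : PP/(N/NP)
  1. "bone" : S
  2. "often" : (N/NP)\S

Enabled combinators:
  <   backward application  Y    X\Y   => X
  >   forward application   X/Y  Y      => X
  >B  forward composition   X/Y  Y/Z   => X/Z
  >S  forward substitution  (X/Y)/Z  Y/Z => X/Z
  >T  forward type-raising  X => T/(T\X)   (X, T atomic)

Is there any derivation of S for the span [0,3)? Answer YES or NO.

NO

PP/(N/NP) S (N/NP)\S
CKY chart[0,3] = {N/(N\PP), NP/(NP\PP), PP, PP/(PP\PP), S/(S\PP)}; S ∉ chart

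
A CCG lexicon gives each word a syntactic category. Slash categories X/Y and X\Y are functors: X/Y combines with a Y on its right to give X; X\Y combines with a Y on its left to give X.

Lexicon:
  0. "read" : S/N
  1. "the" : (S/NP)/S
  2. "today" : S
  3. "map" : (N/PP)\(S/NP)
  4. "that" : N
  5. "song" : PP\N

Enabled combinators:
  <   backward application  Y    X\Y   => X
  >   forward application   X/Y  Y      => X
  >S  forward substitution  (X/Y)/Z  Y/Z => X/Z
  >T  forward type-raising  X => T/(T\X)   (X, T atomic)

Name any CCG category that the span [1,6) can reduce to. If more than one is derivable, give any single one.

[0,6] S   >
  [0,1] "read" : S/N
  [1,6] N   >
    [1,4] N/PP   <
      [1,3] S/NP   >
        [1,2] "the" : (S/NP)/S
        [2,3] "today" : S
      [3,4] "map" : (N/PP)\(S/NP)
    [4,6] PP   <
      [4,5] "that" : N
      [5,6] "song" : PP\N

N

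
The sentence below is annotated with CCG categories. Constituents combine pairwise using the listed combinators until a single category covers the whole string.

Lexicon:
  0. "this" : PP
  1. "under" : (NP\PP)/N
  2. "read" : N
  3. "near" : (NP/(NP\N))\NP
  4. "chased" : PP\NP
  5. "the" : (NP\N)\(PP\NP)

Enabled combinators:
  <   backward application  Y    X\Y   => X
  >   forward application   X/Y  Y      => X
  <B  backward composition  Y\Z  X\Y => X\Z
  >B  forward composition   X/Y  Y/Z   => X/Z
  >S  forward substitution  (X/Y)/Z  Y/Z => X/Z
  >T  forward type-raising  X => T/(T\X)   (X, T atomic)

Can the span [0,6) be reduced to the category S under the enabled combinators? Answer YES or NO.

NO

PP (NP\PP)/N N (NP/(NP\N))\NP PP\NP (NP\N)\(PP\NP)
CKY chart[0,6] = {N/(N\NP), NP, NP/(NP\NP), PP/(PP\NP), S/(S\NP)}; S ∉ chart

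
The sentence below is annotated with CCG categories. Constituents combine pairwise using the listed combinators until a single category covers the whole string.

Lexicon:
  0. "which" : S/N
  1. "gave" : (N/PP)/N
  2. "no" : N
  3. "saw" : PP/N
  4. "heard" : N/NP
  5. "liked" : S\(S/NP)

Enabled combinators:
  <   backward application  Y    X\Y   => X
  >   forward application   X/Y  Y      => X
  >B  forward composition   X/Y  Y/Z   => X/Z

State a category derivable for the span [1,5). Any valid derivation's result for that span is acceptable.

[0,6] S   <
  [0,5] S/NP   >B
    [0,1] "which" : S/N
    [1,5] N/NP   >B
      [1,4] N/N   >B
        [1,3] N/PP   >
          [1,2] "gave" : (N/PP)/N
          [2,3] "no" : N
        [3,4] "saw" : PP/N
      [4,5] "heard" : N/NP
  [5,6] "liked" : S\(S/NP)

N/NP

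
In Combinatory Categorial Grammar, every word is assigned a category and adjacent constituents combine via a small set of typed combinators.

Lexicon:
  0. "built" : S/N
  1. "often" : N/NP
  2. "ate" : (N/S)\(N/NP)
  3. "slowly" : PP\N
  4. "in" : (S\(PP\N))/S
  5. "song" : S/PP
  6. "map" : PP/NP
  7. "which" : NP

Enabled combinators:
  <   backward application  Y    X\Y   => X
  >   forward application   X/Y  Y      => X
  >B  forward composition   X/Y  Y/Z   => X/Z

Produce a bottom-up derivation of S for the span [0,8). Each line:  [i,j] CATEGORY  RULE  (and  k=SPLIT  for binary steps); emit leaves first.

[0,8] S   >
  [0,1] "built" : S/N
  [1,8] N   >
    [1,3] N/S   <
      [1,2] "often" : N/NP
      [2,3] "ate" : (N/S)\(N/NP)
    [3,8] S   <
      [3,4] "slowly" : PP\N
      [4,8] S\(PP\N)   >
        [4,5] "in" : (S\(PP\N))/S
        [5,8] S   >
          [5,7] S/NP   >B
            [5,6] "song" : S/PP
            [6,7] "map" : PP/NP
          [7,8] "which" : NP

[0,1] S/N  lex  "built"
[1,2] N/NP  lex  "often"
[2,3] (N/S)\(N/NP)  lex  "ate"
[1,3] N/S  <  k=2
[3,4] PP\N  lex  "slowly"
[4,5] (S\(PP\N))/S  lex  "in"
[5,6] S/PP  lex  "song"
[6,7] PP/NP  lex  "map"
[5,7] S/NP  >B  k=6
[7,8] NP  lex  "which"
[5,8] S  >  k=7
[4,8] S\(PP\N)  >  k=5
[3,8] S  <  k=4
[1,8] N  >  k=3
[0,8] S  >  k=1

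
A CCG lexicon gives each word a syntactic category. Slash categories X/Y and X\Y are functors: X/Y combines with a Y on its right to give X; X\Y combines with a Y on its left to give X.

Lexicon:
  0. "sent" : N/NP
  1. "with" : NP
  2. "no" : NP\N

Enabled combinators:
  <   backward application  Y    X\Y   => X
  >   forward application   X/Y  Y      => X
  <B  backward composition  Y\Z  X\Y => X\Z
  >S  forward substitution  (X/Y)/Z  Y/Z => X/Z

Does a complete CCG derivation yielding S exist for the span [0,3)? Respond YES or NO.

N/NP NP NP\N
CKY chart[0,3] = {NP}; S ∉ chart

NO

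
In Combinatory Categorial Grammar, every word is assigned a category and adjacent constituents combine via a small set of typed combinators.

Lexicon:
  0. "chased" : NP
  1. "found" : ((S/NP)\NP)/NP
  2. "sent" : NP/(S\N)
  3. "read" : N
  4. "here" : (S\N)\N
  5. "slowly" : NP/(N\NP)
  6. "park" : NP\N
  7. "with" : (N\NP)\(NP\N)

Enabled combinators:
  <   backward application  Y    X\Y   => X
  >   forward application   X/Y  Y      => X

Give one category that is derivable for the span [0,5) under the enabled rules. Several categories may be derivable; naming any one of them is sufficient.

S/NP

[0,8] S   >
  [0,5] S/NP   <
    [0,1] "chased" : NP
    [1,5] (S/NP)\NP   >
      [1,2] "found" : ((S/NP)\NP)/NP
      [2,5] NP   >
        [2,3] "sent" : NP/(S\N)
        [3,5] S\N   <
          [3,4] "read" : N
          [4,5] "here" : (S\N)\N
  [5,8] NP   >
    [5,6] "slowly" : NP/(N\NP)
    [6,8] N\NP   <
      [6,7] "park" : NP\N
      [7,8] "with" : (N\NP)\(NP\N)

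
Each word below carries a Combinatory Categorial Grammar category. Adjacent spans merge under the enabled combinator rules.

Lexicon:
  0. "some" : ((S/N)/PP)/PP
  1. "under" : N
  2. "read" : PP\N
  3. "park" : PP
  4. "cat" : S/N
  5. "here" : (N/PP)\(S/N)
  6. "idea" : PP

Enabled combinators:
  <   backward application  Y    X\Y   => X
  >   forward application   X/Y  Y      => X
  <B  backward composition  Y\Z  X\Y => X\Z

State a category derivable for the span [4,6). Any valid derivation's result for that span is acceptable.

[0,7] S   >
  [0,4] S/N   >
    [0,3] (S/N)/PP   >
      [0,1] "some" : ((S/N)/PP)/PP
      [1,3] PP   <
        [1,2] "under" : N
        [2,3] "read" : PP\N
    [3,4] "park" : PP
  [4,7] N   >
    [4,6] N/PP   <
      [4,5] "cat" : S/N
      [5,6] "here" : (N/PP)\(S/N)
    [6,7] "idea" : PP

N/PP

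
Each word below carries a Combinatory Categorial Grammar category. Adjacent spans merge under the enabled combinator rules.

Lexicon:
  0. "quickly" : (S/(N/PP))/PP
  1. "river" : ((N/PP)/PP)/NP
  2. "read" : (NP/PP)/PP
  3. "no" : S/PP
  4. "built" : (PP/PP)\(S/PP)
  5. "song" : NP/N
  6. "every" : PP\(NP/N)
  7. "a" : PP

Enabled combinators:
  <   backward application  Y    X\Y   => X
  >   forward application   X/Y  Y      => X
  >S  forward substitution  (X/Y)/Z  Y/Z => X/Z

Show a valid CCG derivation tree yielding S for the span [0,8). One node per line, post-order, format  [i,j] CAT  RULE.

[0,8] S   >
  [0,7] S/PP   >S
    [0,1] "quickly" : (S/(N/PP))/PP
    [1,7] (N/PP)/PP   >
      [1,2] "river" : ((N/PP)/PP)/NP
      [2,7] NP   >
        [2,5] NP/PP   >S
          [2,3] "read" : (NP/PP)/PP
          [3,5] PP/PP   <
            [3,4] "no" : S/PP
            [4,5] "built" : (PP/PP)\(S/PP)
        [5,7] PP   <
          [5,6] "song" : NP/N
          [6,7] "every" : PP\(NP/N)
  [7,8] "a" : PP

[0,1] (S/(N/PP))/PP  lex  "quickly"
[1,2] ((N/PP)/PP)/NP  lex  "river"
[2,3] (NP/PP)/PP  lex  "read"
[3,4] S/PP  lex  "no"
[4,5] (PP/PP)\(S/PP)  lex  "built"
[3,5] PP/PP  <  k=4
[2,5] NP/PP  >S  k=3
[5,6] NP/N  lex  "song"
[6,7] PP\(NP/N)  lex  "every"
[5,7] PP  <  k=6
[2,7] NP  >  k=5
[1,7] (N/PP)/PP  >  k=2
[0,7] S/PP  >S  k=1
[7,8] PP  lex  "a"
[0,8] S  >  k=7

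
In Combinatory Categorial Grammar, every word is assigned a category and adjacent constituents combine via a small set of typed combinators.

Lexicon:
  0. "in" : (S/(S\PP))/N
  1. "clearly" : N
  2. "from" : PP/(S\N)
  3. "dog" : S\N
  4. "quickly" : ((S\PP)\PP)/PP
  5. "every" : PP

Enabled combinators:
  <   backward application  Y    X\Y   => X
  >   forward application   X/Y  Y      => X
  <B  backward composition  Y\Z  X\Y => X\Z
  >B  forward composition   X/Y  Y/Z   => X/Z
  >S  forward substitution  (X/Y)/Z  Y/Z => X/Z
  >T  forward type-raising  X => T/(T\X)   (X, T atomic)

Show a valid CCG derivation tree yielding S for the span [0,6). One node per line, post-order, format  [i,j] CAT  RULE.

[0,6] S   >
  [0,2] S/(S\PP)   >
    [0,1] "in" : (S/(S\PP))/N
    [1,2] "clearly" : N
  [2,6] S\PP   <
    [2,4] PP   >
      [2,3] "from" : PP/(S\N)
      [3,4] "dog" : S\N
    [4,6] (S\PP)\PP   >
      [4,5] "quickly" : ((S\PP)\PP)/PP
      [5,6] "every" : PP

[0,1] (S/(S\PP))/N  lex  "in"
[1,2] N  lex  "clearly"
[0,2] S/(S\PP)  >  k=1
[2,3] PP/(S\N)  lex  "from"
[3,4] S\N  lex  "dog"
[2,4] PP  >  k=3
[4,5] ((S\PP)\PP)/PP  lex  "quickly"
[5,6] PP  lex  "every"
[4,6] (S\PP)\PP  >  k=5
[2,6] S\PP  <  k=4
[0,6] S  >  k=2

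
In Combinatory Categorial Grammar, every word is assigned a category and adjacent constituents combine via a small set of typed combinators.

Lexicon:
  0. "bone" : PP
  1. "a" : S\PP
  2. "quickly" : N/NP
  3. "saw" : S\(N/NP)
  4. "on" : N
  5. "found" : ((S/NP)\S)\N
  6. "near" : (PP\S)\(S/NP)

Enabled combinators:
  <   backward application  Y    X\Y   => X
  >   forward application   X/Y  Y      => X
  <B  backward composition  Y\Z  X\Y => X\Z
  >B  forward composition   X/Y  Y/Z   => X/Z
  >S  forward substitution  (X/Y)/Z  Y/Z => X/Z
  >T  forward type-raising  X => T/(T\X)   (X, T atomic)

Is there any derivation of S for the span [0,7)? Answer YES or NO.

NO

PP S\PP N/NP S\(N/NP) N ((S/NP)\S)\N (PP\S)\(S/NP)
CKY chart[0,7] = {N/(N\PP), NP/(NP\PP), PP, PP/(PP\PP), S/(S\PP)}; S ∉ chart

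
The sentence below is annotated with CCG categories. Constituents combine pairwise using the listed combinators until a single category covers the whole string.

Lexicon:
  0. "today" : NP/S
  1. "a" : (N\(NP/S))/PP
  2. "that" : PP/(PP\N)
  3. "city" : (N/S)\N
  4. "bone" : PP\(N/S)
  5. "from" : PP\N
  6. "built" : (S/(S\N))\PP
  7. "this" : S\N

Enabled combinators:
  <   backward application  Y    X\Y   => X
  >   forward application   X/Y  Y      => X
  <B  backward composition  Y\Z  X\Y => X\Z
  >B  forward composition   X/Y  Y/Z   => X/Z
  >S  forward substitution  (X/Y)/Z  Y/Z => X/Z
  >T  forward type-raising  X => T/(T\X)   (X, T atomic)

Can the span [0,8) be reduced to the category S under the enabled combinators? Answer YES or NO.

YES

[0,8] S   >
  [0,7] S/(S\N)   <
    [0,6] PP   <
      [0,5] N   <
        [0,1] "today" : NP/S
        [1,5] N\(NP/S)   >
          [1,2] "a" : (N\(NP/S))/PP
          [2,5] PP   >
            [2,3] "that" : PP/(PP\N)
            [3,5] PP\N   <B
              [3,4] "city" : (N/S)\N
              [4,5] "bone" : PP\(N/S)
      [5,6] "from" : PP\N
    [6,7] "built" : (S/(S\N))\PP
  [7,8] "this" : S\N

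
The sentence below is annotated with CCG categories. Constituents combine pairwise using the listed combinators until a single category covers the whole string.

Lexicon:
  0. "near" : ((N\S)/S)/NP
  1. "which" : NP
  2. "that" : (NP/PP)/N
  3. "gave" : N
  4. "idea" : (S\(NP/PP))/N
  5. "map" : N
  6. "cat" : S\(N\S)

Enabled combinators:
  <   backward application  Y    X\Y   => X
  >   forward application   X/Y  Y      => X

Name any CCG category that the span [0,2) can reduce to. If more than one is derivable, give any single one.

(N\S)/S

[0,7] S   <
  [0,6] N\S   >
    [0,2] (N\S)/S   >
      [0,1] "near" : ((N\S)/S)/NP
      [1,2] "which" : NP
    [2,6] S   <
      [2,4] NP/PP   >
        [2,3] "that" : (NP/PP)/N
        [3,4] "gave" : N
      [4,6] S\(NP/PP)   >
        [4,5] "idea" : (S\(NP/PP))/N
        [5,6] "map" : N
  [6,7] "cat" : S\(N\S)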